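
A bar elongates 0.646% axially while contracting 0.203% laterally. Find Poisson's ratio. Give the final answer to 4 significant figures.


nu = -epsilon_lat / epsilon_axial
Lateral strain is contraction (negative), so using magnitudes:
nu = 0.203 / 0.646
nu = 0.3142


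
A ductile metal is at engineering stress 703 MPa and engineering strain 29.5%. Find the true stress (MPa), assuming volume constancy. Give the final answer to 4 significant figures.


sigma_true = sigma_eng * (1 + epsilon_eng)
sigma_true = 703 * (1 + 0.295)
sigma_true = 910.4 MPa


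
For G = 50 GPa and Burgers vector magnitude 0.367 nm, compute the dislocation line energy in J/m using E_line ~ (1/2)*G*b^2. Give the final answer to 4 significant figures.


E = G*b^2/2
b = 0.367 nm = 3.67e-10 m
G = 50 GPa = 5e+10 Pa
E = 0.5 * 5e+10 * (3.67e-10)^2
E = 3.367e-09 J/m


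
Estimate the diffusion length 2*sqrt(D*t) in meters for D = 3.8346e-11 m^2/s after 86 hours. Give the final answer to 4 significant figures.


t = 86 hr = 309600 s
Diffusion length = 2*sqrt(D*t)
= 2*sqrt(3.8346e-11 * 309600)
= 6.891e-03 m


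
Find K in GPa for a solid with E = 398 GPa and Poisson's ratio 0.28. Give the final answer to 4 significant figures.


K = E / (3*(1-2*nu))
K = 398 / (3*(1-2*0.28))
K = 301.5 GPa


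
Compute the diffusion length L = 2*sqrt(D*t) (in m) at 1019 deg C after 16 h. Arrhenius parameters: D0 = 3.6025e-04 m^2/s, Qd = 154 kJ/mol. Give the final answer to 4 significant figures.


Step 1: D = D0 * exp(-Qd/(R*T))
T = 1292.15 K
D = 3.6025e-04 * exp(-154e3 / (8.314 * 1292.15)) = 2.14285e-10 m^2/s
Step 2: L = 2*sqrt(D*t)
t = 16 h = 57600 s
L = 2*sqrt(2.14285e-10 * 57600) = 7.026e-03 m


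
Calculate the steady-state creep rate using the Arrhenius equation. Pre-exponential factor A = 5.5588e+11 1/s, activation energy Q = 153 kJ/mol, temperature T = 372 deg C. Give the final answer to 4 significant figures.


rate = A * exp(-Q / (R*T))
T = 372 + 273.15 = 645.15 K
rate = 5.5588e+11 * exp(-153e3 / (8.314 * 645.15))
rate = 0.2274 1/s


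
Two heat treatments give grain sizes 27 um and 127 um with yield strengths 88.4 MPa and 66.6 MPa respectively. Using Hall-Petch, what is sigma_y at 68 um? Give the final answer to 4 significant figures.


sigma_y = sigma0 + k / sqrt(d)
1/sqrt(d1) = 1/sqrt(2.7e-05) = 192.45;  1/sqrt(d2) = 88.7357
k = (sigma1 - sigma2) / (1/sqrt(d1) - 1/sqrt(d2)) = (88.4 - 66.6) / (192.45 - 88.7357) = 0.210193 MPa*m^0.5
sigma0 = sigma1 - k/sqrt(d1) = 88.4 - 0.210193*192.45 = 47.9484 MPa
sigma_y(d3) = 47.9484 + 0.210193 / sqrt(6.8e-05) = 73.44 MPa


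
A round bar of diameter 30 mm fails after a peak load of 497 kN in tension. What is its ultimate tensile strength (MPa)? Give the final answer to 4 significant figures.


A0 = pi*(d/2)^2 = pi*(30/2)^2 = 706.858 mm^2
UTS = F_max / A0 = 497*1000 / 706.858
UTS = 703.1 MPa


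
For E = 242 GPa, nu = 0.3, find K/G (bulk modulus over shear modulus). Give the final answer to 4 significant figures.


G = E / (2*(1+nu))
G = 242 / (2*(1+0.3)) = 93.0769 GPa
K = E / (3*(1-2*nu))
K = 242 / (3*(1-2*0.3)) = 201.667 GPa
K/G = 201.667 / 93.0769 = 2.167


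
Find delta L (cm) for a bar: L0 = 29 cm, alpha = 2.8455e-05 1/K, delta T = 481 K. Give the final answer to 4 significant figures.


dL = L0 * alpha * dT
dL = 29 * 2.8455e-05 * 481
dL = 0.3969 cm


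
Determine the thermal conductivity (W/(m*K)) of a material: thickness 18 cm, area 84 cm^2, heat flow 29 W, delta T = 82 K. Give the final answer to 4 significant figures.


k = Q*L / (A*dT)
L = 0.18 m, A = 8.4e-03 m^2
k = 29 * 0.18 / (8.4e-03 * 82)
k = 7.578 W/(m*K)


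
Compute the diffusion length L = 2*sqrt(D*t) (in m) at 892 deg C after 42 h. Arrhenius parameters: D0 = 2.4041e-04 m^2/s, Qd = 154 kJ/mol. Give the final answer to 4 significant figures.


Step 1: D = D0 * exp(-Qd/(R*T))
T = 1165.15 K
D = 2.4041e-04 * exp(-154e3 / (8.314 * 1165.15)) = 2.99747e-11 m^2/s
Step 2: L = 2*sqrt(D*t)
t = 42 h = 151200 s
L = 2*sqrt(2.99747e-11 * 151200) = 4.258e-03 m


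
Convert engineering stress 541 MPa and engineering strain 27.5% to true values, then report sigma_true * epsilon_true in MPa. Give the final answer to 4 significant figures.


sigma_true = sigma_eng * (1 + epsilon_eng)
sigma_true = 541 * (1 + 0.275) = 689.775 MPa
epsilon_true = ln(1 + epsilon_eng)
epsilon_true = ln(1 + 0.275) = 0.242946
sigma_true * epsilon_true = 689.775 * 0.242946 = 167.6 MPa


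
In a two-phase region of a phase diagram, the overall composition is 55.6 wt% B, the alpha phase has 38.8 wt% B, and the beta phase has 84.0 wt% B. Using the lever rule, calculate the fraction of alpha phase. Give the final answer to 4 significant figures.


f_alpha = (C_beta - C0) / (C_beta - C_alpha)
f_alpha = (84.0 - 55.6) / (84.0 - 38.8)
f_alpha = 0.6283


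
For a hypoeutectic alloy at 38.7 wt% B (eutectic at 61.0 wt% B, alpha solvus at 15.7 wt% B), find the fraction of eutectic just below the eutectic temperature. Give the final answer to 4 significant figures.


f_primary = (C_e - C0) / (C_e - C_alpha_max)
f_primary = (61.0 - 38.7) / (61.0 - 15.7)
f_primary = 0.492274
f_eutectic = 1 - 0.492274 = 0.5077


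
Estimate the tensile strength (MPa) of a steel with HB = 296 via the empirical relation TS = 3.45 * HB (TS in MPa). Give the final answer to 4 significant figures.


TS (MPa) = 3.45 * HB
TS = 3.45 * 296
TS = 1021 MPa


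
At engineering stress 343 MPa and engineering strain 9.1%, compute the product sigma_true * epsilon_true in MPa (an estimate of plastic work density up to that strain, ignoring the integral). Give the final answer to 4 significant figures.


sigma_true = sigma_eng * (1 + epsilon_eng)
sigma_true = 343 * (1 + 0.091) = 374.213 MPa
epsilon_true = ln(1 + epsilon_eng)
epsilon_true = ln(1 + 0.091) = 0.0870947
sigma_true * epsilon_true = 374.213 * 0.0870947 = 32.59 MPa


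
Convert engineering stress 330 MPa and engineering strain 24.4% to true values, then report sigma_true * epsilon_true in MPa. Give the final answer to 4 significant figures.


sigma_true = sigma_eng * (1 + epsilon_eng)
sigma_true = 330 * (1 + 0.244) = 410.52 MPa
epsilon_true = ln(1 + epsilon_eng)
epsilon_true = ln(1 + 0.244) = 0.218332
sigma_true * epsilon_true = 410.52 * 0.218332 = 89.63 MPa


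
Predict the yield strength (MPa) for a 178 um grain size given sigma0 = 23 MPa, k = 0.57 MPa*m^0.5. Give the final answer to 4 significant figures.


sigma_y = sigma0 + k / sqrt(d)
d = 178 um = 1.78e-04 m
sigma_y = 23 + 0.57 / sqrt(1.78e-04)
sigma_y = 65.72 MPa


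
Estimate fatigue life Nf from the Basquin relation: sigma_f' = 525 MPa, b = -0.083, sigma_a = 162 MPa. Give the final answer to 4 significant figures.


sigma_a = sigma_f' * (2*Nf)^b
2*Nf = (sigma_a / sigma_f')^(1/b)
2*Nf = (162 / 525)^(1/-0.083)
2*Nf = 1.42017e+06
Nf = 710100 cycles


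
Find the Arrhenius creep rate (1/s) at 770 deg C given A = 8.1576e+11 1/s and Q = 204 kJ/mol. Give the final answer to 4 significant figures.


rate = A * exp(-Q / (R*T))
T = 770 + 273.15 = 1043.15 K
rate = 8.1576e+11 * exp(-204e3 / (8.314 * 1043.15))
rate = 49.67 1/s


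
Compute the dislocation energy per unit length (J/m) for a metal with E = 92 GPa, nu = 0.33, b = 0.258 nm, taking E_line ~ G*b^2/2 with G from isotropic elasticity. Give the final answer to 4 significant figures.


Step 1: G = E / (2*(1+nu))
G = 92 / (2*(1+0.33)) = 34.5865 GPa = 3.45865e+10 Pa
Step 2: E_line = G*b^2/2
b = 0.258 nm = 2.58e-10 m
E_line = 0.5 * 3.45865e+10 * (2.58e-10)^2 = 1.151e-09 J/m


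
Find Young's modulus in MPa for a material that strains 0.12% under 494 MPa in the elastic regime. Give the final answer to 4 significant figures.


E = sigma / epsilon
epsilon = 0.12% = 1.2e-03
E = 494 / 1.2e-03
E = 411700 MPa


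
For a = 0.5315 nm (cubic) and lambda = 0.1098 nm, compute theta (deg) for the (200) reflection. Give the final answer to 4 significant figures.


d = a / sqrt(h^2+k^2+l^2)
d = 0.5315 / sqrt(4) = 0.26575 nm
lambda = 2*d*sin(theta)  =>  sin(theta) = lambda / (2*d)
sin(theta) = 0.1098 / (2 * 0.26575) = 0.206585
theta = 11.92 deg


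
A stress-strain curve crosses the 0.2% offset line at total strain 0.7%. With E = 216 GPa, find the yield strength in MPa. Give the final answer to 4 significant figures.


Offset strain = 0.002
Elastic strain at yield = total_strain - offset = 7e-03 - 0.002 = 5e-03
sigma_y = E * elastic_strain = 216000 * 5e-03
sigma_y = 1080 MPa


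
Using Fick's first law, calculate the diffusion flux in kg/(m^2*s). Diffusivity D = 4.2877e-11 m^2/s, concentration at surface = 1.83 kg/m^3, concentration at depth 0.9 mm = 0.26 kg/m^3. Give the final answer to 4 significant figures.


J = -D * (dC/dx) = D * (C1 - C2) / dx
J = 4.2877e-11 * (1.83 - 0.26) / 9e-04
J = 7.48e-08 kg/(m^2*s)


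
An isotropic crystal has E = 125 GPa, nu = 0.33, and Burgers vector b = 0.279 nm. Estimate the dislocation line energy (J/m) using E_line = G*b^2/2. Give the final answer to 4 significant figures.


Step 1: G = E / (2*(1+nu))
G = 125 / (2*(1+0.33)) = 46.9925 GPa = 4.69925e+10 Pa
Step 2: E_line = G*b^2/2
b = 0.279 nm = 2.79e-10 m
E_line = 0.5 * 4.69925e+10 * (2.79e-10)^2 = 1.829e-09 J/m


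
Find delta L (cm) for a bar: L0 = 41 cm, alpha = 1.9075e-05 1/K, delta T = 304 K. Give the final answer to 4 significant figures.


dL = L0 * alpha * dT
dL = 41 * 1.9075e-05 * 304
dL = 0.2378 cm


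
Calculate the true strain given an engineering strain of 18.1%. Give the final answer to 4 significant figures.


epsilon_true = ln(1 + epsilon_eng)
epsilon_true = ln(1 + 0.181)
epsilon_true = 0.1664


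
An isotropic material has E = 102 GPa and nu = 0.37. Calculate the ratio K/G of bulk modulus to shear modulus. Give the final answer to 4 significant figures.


G = E / (2*(1+nu))
G = 102 / (2*(1+0.37)) = 37.2263 GPa
K = E / (3*(1-2*nu))
K = 102 / (3*(1-2*0.37)) = 130.769 GPa
K/G = 130.769 / 37.2263 = 3.513


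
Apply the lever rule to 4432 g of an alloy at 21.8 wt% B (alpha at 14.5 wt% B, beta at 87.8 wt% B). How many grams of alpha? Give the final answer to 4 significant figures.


f_alpha = (C_beta - C0) / (C_beta - C_alpha)
f_alpha = (87.8 - 21.8) / (87.8 - 14.5) = 0.900409
m_alpha = f_alpha * m_total = 0.900409 * 4432 = 3991 g


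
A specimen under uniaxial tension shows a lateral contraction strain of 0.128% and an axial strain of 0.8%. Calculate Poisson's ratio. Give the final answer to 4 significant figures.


nu = -epsilon_lat / epsilon_axial
Lateral strain is contraction (negative), so using magnitudes:
nu = 0.128 / 0.8
nu = 0.16


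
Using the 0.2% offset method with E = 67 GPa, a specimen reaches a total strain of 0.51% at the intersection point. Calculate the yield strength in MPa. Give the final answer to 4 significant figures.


Offset strain = 0.002
Elastic strain at yield = total_strain - offset = 5.1e-03 - 0.002 = 3.1e-03
sigma_y = E * elastic_strain = 67000 * 3.1e-03
sigma_y = 207.7 MPa


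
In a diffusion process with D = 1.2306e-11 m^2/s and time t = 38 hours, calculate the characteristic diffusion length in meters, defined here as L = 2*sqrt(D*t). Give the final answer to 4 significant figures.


t = 38 hr = 136800 s
Diffusion length = 2*sqrt(D*t)
= 2*sqrt(1.2306e-11 * 136800)
= 2.595e-03 m


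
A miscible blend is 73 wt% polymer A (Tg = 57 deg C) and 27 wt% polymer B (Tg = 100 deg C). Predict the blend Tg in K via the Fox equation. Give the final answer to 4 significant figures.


1/Tg = w1/Tg1 + w2/Tg2 (in Kelvin)
Tg1 = 330.15 K, Tg2 = 373.15 K
1/Tg = 0.73/330.15 + 0.27/373.15
Tg = 340.8 K


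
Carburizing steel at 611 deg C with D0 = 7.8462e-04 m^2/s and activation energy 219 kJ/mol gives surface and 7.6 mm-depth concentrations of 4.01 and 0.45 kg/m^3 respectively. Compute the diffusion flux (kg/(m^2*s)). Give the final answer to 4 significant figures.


Step 1: D = D0 * exp(-Qd/(R*T))
T = 611 + 273.15 = 884.15 K
D = 7.8462e-04 * exp(-219e3 / (8.314 * 884.15)) = 9.03453e-17 m^2/s
Step 2: J = D * (C1 - C2) / dx
J = 9.03453e-17 * (4.01 - 0.45) / 7.6e-03
J = 4.232e-14 kg/(m^2*s)


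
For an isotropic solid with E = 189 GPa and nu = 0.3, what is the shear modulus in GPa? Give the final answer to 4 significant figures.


G = E / (2*(1+nu))
G = 189 / (2*(1+0.3))
G = 72.69 GPa


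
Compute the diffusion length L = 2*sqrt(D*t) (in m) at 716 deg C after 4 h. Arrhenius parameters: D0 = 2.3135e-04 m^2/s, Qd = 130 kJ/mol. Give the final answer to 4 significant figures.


Step 1: D = D0 * exp(-Qd/(R*T))
T = 989.15 K
D = 2.3135e-04 * exp(-130e3 / (8.314 * 989.15)) = 3.15525e-11 m^2/s
Step 2: L = 2*sqrt(D*t)
t = 4 h = 14400 s
L = 2*sqrt(3.15525e-11 * 14400) = 1.348e-03 m


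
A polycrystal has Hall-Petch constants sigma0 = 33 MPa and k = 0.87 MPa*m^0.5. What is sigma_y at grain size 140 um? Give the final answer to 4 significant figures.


sigma_y = sigma0 + k / sqrt(d)
d = 140 um = 1.4e-04 m
sigma_y = 33 + 0.87 / sqrt(1.4e-04)
sigma_y = 106.5 MPa


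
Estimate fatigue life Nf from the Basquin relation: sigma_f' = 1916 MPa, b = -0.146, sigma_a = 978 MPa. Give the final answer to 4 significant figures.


sigma_a = sigma_f' * (2*Nf)^b
2*Nf = (sigma_a / sigma_f')^(1/b)
2*Nf = (978 / 1916)^(1/-0.146)
2*Nf = 100.089
Nf = 50.04 cycles


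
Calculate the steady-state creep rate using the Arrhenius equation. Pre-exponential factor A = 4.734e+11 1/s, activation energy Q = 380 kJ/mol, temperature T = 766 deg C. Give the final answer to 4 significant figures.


rate = A * exp(-Q / (R*T))
T = 766 + 273.15 = 1039.15 K
rate = 4.734e+11 * exp(-380e3 / (8.314 * 1039.15))
rate = 3.743e-08 1/s


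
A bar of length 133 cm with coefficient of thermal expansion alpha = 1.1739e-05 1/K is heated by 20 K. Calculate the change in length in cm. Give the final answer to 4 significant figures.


dL = L0 * alpha * dT
dL = 133 * 1.1739e-05 * 20
dL = 0.03123 cm


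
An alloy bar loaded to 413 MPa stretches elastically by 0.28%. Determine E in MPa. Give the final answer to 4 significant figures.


E = sigma / epsilon
epsilon = 0.28% = 2.8e-03
E = 413 / 2.8e-03
E = 147500 MPa


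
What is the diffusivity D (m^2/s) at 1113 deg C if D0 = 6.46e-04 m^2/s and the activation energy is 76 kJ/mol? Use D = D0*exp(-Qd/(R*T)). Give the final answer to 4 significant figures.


D = D0 * exp(-Qd / (R*T))
T = 1386.15 K
D = 6.46e-04 * exp(-76e3 / (8.314 * 1386.15))
D = 8.835e-07 m^2/s


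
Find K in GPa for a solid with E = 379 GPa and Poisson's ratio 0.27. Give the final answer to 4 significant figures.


K = E / (3*(1-2*nu))
K = 379 / (3*(1-2*0.27))
K = 274.6 GPa


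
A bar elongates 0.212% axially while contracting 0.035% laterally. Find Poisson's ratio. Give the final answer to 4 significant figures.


nu = -epsilon_lat / epsilon_axial
Lateral strain is contraction (negative), so using magnitudes:
nu = 0.035 / 0.212
nu = 0.1651


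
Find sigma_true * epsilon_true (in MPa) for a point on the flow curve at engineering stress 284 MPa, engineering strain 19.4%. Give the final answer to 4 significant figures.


sigma_true = sigma_eng * (1 + epsilon_eng)
sigma_true = 284 * (1 + 0.194) = 339.096 MPa
epsilon_true = ln(1 + epsilon_eng)
epsilon_true = ln(1 + 0.194) = 0.177309
sigma_true * epsilon_true = 339.096 * 0.177309 = 60.12 MPa


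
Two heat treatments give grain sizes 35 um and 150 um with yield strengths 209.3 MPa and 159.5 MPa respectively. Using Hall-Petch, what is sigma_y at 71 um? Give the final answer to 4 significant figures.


sigma_y = sigma0 + k / sqrt(d)
1/sqrt(d1) = 1/sqrt(3.5e-05) = 169.031;  1/sqrt(d2) = 81.6497
k = (sigma1 - sigma2) / (1/sqrt(d1) - 1/sqrt(d2)) = (209.3 - 159.5) / (169.031 - 81.6497) = 0.569917 MPa*m^0.5
sigma0 = sigma1 - k/sqrt(d1) = 209.3 - 0.569917*169.031 = 112.966 MPa
sigma_y(d3) = 112.966 + 0.569917 / sqrt(7.1e-05) = 180.6 MPa


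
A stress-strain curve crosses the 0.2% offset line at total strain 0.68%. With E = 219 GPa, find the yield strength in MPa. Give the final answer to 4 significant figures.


Offset strain = 0.002
Elastic strain at yield = total_strain - offset = 6.8e-03 - 0.002 = 4.8e-03
sigma_y = E * elastic_strain = 219000 * 4.8e-03
sigma_y = 1051 MPa


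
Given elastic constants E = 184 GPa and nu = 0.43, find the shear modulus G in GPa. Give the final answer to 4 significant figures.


G = E / (2*(1+nu))
G = 184 / (2*(1+0.43))
G = 64.34 GPa


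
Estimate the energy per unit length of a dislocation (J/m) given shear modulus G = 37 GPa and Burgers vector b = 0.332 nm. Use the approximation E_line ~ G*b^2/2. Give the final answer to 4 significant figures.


E = G*b^2/2
b = 0.332 nm = 3.32e-10 m
G = 37 GPa = 3.7e+10 Pa
E = 0.5 * 3.7e+10 * (3.32e-10)^2
E = 2.039e-09 J/m


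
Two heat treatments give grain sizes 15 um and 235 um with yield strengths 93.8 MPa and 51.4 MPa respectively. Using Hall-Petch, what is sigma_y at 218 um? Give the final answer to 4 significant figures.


sigma_y = sigma0 + k / sqrt(d)
1/sqrt(d1) = 1/sqrt(1.5e-05) = 258.199;  1/sqrt(d2) = 65.2328
k = (sigma1 - sigma2) / (1/sqrt(d1) - 1/sqrt(d2)) = (93.8 - 51.4) / (258.199 - 65.2328) = 0.219728 MPa*m^0.5
sigma0 = sigma1 - k/sqrt(d1) = 93.8 - 0.219728*258.199 = 37.0665 MPa
sigma_y(d3) = 37.0665 + 0.219728 / sqrt(2.18e-04) = 51.95 MPa


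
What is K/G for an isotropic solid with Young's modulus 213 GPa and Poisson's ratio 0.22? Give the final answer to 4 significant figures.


G = E / (2*(1+nu))
G = 213 / (2*(1+0.22)) = 87.2951 GPa
K = E / (3*(1-2*nu))
K = 213 / (3*(1-2*0.22)) = 126.786 GPa
K/G = 126.786 / 87.2951 = 1.452


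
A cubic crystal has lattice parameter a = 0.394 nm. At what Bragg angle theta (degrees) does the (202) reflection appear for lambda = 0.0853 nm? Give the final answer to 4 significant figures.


d = a / sqrt(h^2+k^2+l^2)
d = 0.394 / sqrt(8) = 0.1393 nm
lambda = 2*d*sin(theta)  =>  sin(theta) = lambda / (2*d)
sin(theta) = 0.0853 / (2 * 0.1393) = 0.306174
theta = 17.83 deg


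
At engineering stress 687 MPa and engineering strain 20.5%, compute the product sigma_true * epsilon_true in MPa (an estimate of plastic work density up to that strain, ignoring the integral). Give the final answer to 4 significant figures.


sigma_true = sigma_eng * (1 + epsilon_eng)
sigma_true = 687 * (1 + 0.205) = 827.835 MPa
epsilon_true = ln(1 + epsilon_eng)
epsilon_true = ln(1 + 0.205) = 0.18648
sigma_true * epsilon_true = 827.835 * 0.18648 = 154.4 MPa


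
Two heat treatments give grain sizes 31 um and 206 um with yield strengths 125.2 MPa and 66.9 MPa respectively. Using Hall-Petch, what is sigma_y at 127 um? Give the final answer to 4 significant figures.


sigma_y = sigma0 + k / sqrt(d)
1/sqrt(d1) = 1/sqrt(3.1e-05) = 179.605;  1/sqrt(d2) = 69.6733
k = (sigma1 - sigma2) / (1/sqrt(d1) - 1/sqrt(d2)) = (125.2 - 66.9) / (179.605 - 69.6733) = 0.530328 MPa*m^0.5
sigma0 = sigma1 - k/sqrt(d1) = 125.2 - 0.530328*179.605 = 29.9503 MPa
sigma_y(d3) = 29.9503 + 0.530328 / sqrt(1.27e-04) = 77.01 MPa


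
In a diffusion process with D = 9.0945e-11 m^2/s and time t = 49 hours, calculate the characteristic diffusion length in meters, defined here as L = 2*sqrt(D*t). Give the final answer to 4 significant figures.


t = 49 hr = 176400 s
Diffusion length = 2*sqrt(D*t)
= 2*sqrt(9.0945e-11 * 176400)
= 8.011e-03 m


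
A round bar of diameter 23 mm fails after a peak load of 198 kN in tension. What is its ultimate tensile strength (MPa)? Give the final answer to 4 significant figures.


A0 = pi*(d/2)^2 = pi*(23/2)^2 = 415.476 mm^2
UTS = F_max / A0 = 198*1000 / 415.476
UTS = 476.6 MPa


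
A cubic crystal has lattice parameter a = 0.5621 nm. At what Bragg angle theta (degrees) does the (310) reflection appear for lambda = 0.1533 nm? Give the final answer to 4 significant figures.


d = a / sqrt(h^2+k^2+l^2)
d = 0.5621 / sqrt(10) = 0.177752 nm
lambda = 2*d*sin(theta)  =>  sin(theta) = lambda / (2*d)
sin(theta) = 0.1533 / (2 * 0.177752) = 0.43122
theta = 25.54 deg


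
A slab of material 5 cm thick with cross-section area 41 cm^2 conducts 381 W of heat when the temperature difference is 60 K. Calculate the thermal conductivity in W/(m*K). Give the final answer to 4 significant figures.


k = Q*L / (A*dT)
L = 0.05 m, A = 4.1e-03 m^2
k = 381 * 0.05 / (4.1e-03 * 60)
k = 77.44 W/(m*K)


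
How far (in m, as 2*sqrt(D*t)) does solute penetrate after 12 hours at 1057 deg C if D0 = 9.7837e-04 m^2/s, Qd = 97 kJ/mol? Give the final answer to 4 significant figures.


Step 1: D = D0 * exp(-Qd/(R*T))
T = 1330.15 K
D = 9.7837e-04 * exp(-97e3 / (8.314 * 1330.15)) = 1.51775e-07 m^2/s
Step 2: L = 2*sqrt(D*t)
t = 12 h = 43200 s
L = 2*sqrt(1.51775e-07 * 43200) = 0.1619 m


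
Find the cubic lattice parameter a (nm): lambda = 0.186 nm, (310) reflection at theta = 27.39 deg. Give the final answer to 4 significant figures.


d = lambda / (2*sin(theta))
d = 0.186 / (2*sin(27.39 deg))
d = 0.202154 nm
a = d * sqrt(h^2+k^2+l^2) = 0.202154 * sqrt(10)
a = 0.6393 nm


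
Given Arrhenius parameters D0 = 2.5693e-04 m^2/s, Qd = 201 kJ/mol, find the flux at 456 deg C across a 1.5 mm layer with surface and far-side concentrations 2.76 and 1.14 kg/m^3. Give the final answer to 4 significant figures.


Step 1: D = D0 * exp(-Qd/(R*T))
T = 456 + 273.15 = 729.15 K
D = 2.5693e-04 * exp(-201e3 / (8.314 * 729.15)) = 1.02356e-18 m^2/s
Step 2: J = D * (C1 - C2) / dx
J = 1.02356e-18 * (2.76 - 1.14) / 1.5e-03
J = 1.105e-15 kg/(m^2*s)


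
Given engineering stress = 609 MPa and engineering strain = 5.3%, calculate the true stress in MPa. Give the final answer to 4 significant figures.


sigma_true = sigma_eng * (1 + epsilon_eng)
sigma_true = 609 * (1 + 0.053)
sigma_true = 641.3 MPa


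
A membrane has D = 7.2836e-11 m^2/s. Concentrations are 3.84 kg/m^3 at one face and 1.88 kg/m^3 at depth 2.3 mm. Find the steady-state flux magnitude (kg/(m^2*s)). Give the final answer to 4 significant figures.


J = -D * (dC/dx) = D * (C1 - C2) / dx
J = 7.2836e-11 * (3.84 - 1.88) / 2.3e-03
J = 6.207e-08 kg/(m^2*s)


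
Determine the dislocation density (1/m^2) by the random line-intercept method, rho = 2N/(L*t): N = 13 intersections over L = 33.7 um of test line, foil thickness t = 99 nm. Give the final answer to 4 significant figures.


rho = 2N / (L * t)
L = 33.7 um = 3.37e-05 m, t = 99 nm = 9.9e-08 m
rho = 2 * 13 / (3.37e-05 * 9.9e-08)
rho = 7.793e+12 1/m^2


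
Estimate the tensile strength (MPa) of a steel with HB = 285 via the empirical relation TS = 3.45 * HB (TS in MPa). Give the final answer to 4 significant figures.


TS (MPa) = 3.45 * HB
TS = 3.45 * 285
TS = 983.3 MPa


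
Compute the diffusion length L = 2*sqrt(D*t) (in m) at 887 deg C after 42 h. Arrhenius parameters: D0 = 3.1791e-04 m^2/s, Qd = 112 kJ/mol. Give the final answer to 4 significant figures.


Step 1: D = D0 * exp(-Qd/(R*T))
T = 1160.15 K
D = 3.1791e-04 * exp(-112e3 / (8.314 * 1160.15)) = 2.88025e-09 m^2/s
Step 2: L = 2*sqrt(D*t)
t = 42 h = 151200 s
L = 2*sqrt(2.88025e-09 * 151200) = 0.04174 m


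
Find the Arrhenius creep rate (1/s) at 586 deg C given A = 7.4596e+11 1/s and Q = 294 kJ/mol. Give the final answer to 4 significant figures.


rate = A * exp(-Q / (R*T))
T = 586 + 273.15 = 859.15 K
rate = 7.4596e+11 * exp(-294e3 / (8.314 * 859.15))
rate = 9.941e-07 1/s


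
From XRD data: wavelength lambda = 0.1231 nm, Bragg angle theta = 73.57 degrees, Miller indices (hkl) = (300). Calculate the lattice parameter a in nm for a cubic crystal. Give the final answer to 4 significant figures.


d = lambda / (2*sin(theta))
d = 0.1231 / (2*sin(73.57 deg))
d = 0.0641703 nm
a = d * sqrt(h^2+k^2+l^2) = 0.0641703 * sqrt(9)
a = 0.1925 nm


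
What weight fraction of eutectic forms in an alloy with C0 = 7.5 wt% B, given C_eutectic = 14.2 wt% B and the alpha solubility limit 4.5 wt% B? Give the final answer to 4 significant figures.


f_primary = (C_e - C0) / (C_e - C_alpha_max)
f_primary = (14.2 - 7.5) / (14.2 - 4.5)
f_primary = 0.690722
f_eutectic = 1 - 0.690722 = 0.3093


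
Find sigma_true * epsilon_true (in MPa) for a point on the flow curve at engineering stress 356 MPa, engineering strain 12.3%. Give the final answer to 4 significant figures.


sigma_true = sigma_eng * (1 + epsilon_eng)
sigma_true = 356 * (1 + 0.123) = 399.788 MPa
epsilon_true = ln(1 + epsilon_eng)
epsilon_true = ln(1 + 0.123) = 0.116004
sigma_true * epsilon_true = 399.788 * 0.116004 = 46.38 MPa


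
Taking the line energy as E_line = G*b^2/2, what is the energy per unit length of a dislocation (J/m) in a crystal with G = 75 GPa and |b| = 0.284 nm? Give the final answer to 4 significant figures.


E = G*b^2/2
b = 0.284 nm = 2.84e-10 m
G = 75 GPa = 7.5e+10 Pa
E = 0.5 * 7.5e+10 * (2.84e-10)^2
E = 3.025e-09 J/m


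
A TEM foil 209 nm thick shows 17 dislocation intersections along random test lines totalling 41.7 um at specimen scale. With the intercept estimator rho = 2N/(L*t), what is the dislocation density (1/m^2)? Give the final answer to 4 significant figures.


rho = 2N / (L * t)
L = 41.7 um = 4.17e-05 m, t = 209 nm = 2.09e-07 m
rho = 2 * 17 / (4.17e-05 * 2.09e-07)
rho = 3.901e+12 1/m^2


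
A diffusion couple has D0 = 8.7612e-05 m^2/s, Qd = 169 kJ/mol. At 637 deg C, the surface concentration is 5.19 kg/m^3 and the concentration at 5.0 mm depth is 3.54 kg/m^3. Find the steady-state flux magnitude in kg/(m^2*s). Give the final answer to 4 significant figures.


Step 1: D = D0 * exp(-Qd/(R*T))
T = 637 + 273.15 = 910.15 K
D = 8.7612e-05 * exp(-169e3 / (8.314 * 910.15)) = 1.75022e-14 m^2/s
Step 2: J = D * (C1 - C2) / dx
J = 1.75022e-14 * (5.19 - 3.54) / 5e-03
J = 5.776e-12 kg/(m^2*s)


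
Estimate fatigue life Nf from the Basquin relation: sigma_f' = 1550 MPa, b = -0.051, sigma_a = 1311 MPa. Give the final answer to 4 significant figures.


sigma_a = sigma_f' * (2*Nf)^b
2*Nf = (sigma_a / sigma_f')^(1/b)
2*Nf = (1311 / 1550)^(1/-0.051)
2*Nf = 26.6722
Nf = 13.34 cycles


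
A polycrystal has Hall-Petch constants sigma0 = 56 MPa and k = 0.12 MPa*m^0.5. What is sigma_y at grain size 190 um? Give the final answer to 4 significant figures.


sigma_y = sigma0 + k / sqrt(d)
d = 190 um = 1.9e-04 m
sigma_y = 56 + 0.12 / sqrt(1.9e-04)
sigma_y = 64.71 MPa


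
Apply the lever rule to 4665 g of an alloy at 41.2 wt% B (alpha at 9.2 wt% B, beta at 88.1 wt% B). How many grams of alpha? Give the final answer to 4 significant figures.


f_alpha = (C_beta - C0) / (C_beta - C_alpha)
f_alpha = (88.1 - 41.2) / (88.1 - 9.2) = 0.594423
m_alpha = f_alpha * m_total = 0.594423 * 4665 = 2773 g


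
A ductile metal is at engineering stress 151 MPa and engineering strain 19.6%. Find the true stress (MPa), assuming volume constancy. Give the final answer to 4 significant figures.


sigma_true = sigma_eng * (1 + epsilon_eng)
sigma_true = 151 * (1 + 0.196)
sigma_true = 180.6 MPa


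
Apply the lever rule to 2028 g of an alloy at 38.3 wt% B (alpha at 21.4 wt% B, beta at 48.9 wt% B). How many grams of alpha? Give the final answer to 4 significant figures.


f_alpha = (C_beta - C0) / (C_beta - C_alpha)
f_alpha = (48.9 - 38.3) / (48.9 - 21.4) = 0.385455
m_alpha = f_alpha * m_total = 0.385455 * 2028 = 781.7 g


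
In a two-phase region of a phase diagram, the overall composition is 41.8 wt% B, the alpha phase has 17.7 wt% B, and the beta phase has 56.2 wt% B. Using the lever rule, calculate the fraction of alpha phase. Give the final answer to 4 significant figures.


f_alpha = (C_beta - C0) / (C_beta - C_alpha)
f_alpha = (56.2 - 41.8) / (56.2 - 17.7)
f_alpha = 0.374


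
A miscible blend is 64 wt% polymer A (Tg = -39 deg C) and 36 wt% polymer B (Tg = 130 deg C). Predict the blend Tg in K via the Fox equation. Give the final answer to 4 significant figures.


1/Tg = w1/Tg1 + w2/Tg2 (in Kelvin)
Tg1 = 234.15 K, Tg2 = 403.15 K
1/Tg = 0.64/234.15 + 0.36/403.15
Tg = 275.8 K


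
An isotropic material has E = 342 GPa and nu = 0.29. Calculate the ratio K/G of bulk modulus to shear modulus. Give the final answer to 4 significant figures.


G = E / (2*(1+nu))
G = 342 / (2*(1+0.29)) = 132.558 GPa
K = E / (3*(1-2*nu))
K = 342 / (3*(1-2*0.29)) = 271.429 GPa
K/G = 271.429 / 132.558 = 2.048


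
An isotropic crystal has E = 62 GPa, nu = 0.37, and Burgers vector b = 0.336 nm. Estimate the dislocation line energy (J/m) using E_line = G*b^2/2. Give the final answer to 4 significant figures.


Step 1: G = E / (2*(1+nu))
G = 62 / (2*(1+0.37)) = 22.6277 GPa = 2.26277e+10 Pa
Step 2: E_line = G*b^2/2
b = 0.336 nm = 3.36e-10 m
E_line = 0.5 * 2.26277e+10 * (3.36e-10)^2 = 1.277e-09 J/m


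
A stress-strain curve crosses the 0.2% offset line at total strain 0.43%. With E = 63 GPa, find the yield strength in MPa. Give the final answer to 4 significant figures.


Offset strain = 0.002
Elastic strain at yield = total_strain - offset = 4.3e-03 - 0.002 = 2.3e-03
sigma_y = E * elastic_strain = 63000 * 2.3e-03
sigma_y = 144.9 MPa


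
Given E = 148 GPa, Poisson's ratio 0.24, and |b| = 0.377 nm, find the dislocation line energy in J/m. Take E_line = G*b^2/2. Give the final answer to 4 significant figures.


Step 1: G = E / (2*(1+nu))
G = 148 / (2*(1+0.24)) = 59.6774 GPa = 5.96774e+10 Pa
Step 2: E_line = G*b^2/2
b = 0.377 nm = 3.77e-10 m
E_line = 0.5 * 5.96774e+10 * (3.77e-10)^2 = 4.241e-09 J/m


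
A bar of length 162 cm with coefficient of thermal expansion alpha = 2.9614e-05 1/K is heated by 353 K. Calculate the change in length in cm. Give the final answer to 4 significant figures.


dL = L0 * alpha * dT
dL = 162 * 2.9614e-05 * 353
dL = 1.694 cm


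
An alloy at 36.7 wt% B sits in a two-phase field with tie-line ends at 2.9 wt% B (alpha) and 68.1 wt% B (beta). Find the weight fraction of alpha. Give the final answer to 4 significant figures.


f_alpha = (C_beta - C0) / (C_beta - C_alpha)
f_alpha = (68.1 - 36.7) / (68.1 - 2.9)
f_alpha = 0.4816


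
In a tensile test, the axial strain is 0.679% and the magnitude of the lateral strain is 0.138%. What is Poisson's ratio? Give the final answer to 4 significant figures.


nu = -epsilon_lat / epsilon_axial
Lateral strain is contraction (negative), so using magnitudes:
nu = 0.138 / 0.679
nu = 0.2032


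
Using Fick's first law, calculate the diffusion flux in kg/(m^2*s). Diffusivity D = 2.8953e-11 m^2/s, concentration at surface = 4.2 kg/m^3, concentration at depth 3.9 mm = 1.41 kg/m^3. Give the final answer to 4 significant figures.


J = -D * (dC/dx) = D * (C1 - C2) / dx
J = 2.8953e-11 * (4.2 - 1.41) / 3.9e-03
J = 2.071e-08 kg/(m^2*s)


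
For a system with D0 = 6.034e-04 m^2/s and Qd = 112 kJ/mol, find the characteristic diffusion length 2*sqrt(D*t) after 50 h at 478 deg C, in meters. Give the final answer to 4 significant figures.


Step 1: D = D0 * exp(-Qd/(R*T))
T = 751.15 K
D = 6.034e-04 * exp(-112e3 / (8.314 * 751.15)) = 9.81507e-12 m^2/s
Step 2: L = 2*sqrt(D*t)
t = 50 h = 180000 s
L = 2*sqrt(9.81507e-12 * 180000) = 2.658e-03 m


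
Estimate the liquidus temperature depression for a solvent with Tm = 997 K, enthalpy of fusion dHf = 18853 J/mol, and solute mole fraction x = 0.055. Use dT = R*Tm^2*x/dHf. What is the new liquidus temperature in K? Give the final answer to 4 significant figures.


dT = R*Tm^2*x / dHf
dT = 8.314 * 997^2 * 0.055 / 18853
dT = 24.1092 K
T_new = 997 - 24.1092 = 972.9 K


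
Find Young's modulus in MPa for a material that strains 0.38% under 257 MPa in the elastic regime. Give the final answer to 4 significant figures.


E = sigma / epsilon
epsilon = 0.38% = 3.8e-03
E = 257 / 3.8e-03
E = 67630 MPa


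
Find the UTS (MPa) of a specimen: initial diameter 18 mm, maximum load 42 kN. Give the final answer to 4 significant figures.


A0 = pi*(d/2)^2 = pi*(18/2)^2 = 254.469 mm^2
UTS = F_max / A0 = 42*1000 / 254.469
UTS = 165 MPa


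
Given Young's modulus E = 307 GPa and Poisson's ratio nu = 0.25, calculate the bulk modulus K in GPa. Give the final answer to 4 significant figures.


K = E / (3*(1-2*nu))
K = 307 / (3*(1-2*0.25))
K = 204.7 GPa


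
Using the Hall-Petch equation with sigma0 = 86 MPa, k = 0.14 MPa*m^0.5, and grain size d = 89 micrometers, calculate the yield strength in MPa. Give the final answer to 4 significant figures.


sigma_y = sigma0 + k / sqrt(d)
d = 89 um = 8.9e-05 m
sigma_y = 86 + 0.14 / sqrt(8.9e-05)
sigma_y = 100.8 MPa


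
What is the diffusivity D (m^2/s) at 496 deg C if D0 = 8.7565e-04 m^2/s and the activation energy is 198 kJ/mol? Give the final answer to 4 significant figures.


D = D0 * exp(-Qd / (R*T))
T = 769.15 K
D = 8.7565e-04 * exp(-198e3 / (8.314 * 769.15))
D = 3.128e-17 m^2/s


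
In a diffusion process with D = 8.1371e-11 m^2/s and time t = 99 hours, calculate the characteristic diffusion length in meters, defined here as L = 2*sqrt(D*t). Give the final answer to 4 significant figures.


t = 99 hr = 356400 s
Diffusion length = 2*sqrt(D*t)
= 2*sqrt(8.1371e-11 * 356400)
= 0.01077 m


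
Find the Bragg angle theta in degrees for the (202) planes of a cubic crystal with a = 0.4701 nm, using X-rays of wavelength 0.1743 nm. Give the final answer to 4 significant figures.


d = a / sqrt(h^2+k^2+l^2)
d = 0.4701 / sqrt(8) = 0.166205 nm
lambda = 2*d*sin(theta)  =>  sin(theta) = lambda / (2*d)
sin(theta) = 0.1743 / (2 * 0.166205) = 0.524351
theta = 31.62 deg


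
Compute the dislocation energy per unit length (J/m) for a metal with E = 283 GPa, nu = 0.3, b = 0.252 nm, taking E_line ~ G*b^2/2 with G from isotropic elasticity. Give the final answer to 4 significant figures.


Step 1: G = E / (2*(1+nu))
G = 283 / (2*(1+0.3)) = 108.846 GPa = 1.08846e+11 Pa
Step 2: E_line = G*b^2/2
b = 0.252 nm = 2.52e-10 m
E_line = 0.5 * 1.08846e+11 * (2.52e-10)^2 = 3.456e-09 J/m


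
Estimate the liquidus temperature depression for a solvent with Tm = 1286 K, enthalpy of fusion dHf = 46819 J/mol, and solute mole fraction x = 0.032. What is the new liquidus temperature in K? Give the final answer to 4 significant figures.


dT = R*Tm^2*x / dHf
dT = 8.314 * 1286^2 * 0.032 / 46819
dT = 9.39766 K
T_new = 1286 - 9.39766 = 1277 K


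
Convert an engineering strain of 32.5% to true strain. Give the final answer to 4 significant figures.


epsilon_true = ln(1 + epsilon_eng)
epsilon_true = ln(1 + 0.325)
epsilon_true = 0.2814


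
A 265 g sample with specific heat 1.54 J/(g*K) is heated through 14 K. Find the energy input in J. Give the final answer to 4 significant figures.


Q = m * cp * dT
Q = 265 * 1.54 * 14
Q = 5713 J


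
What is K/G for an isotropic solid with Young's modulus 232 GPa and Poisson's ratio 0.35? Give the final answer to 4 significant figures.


G = E / (2*(1+nu))
G = 232 / (2*(1+0.35)) = 85.9259 GPa
K = E / (3*(1-2*nu))
K = 232 / (3*(1-2*0.35)) = 257.778 GPa
K/G = 257.778 / 85.9259 = 3


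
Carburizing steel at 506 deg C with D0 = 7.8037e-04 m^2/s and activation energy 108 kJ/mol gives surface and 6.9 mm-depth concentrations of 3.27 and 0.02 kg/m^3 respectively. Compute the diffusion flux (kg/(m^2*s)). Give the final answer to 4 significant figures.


Step 1: D = D0 * exp(-Qd/(R*T))
T = 506 + 273.15 = 779.15 K
D = 7.8037e-04 * exp(-108e3 / (8.314 * 779.15)) = 4.48395e-11 m^2/s
Step 2: J = D * (C1 - C2) / dx
J = 4.48395e-11 * (3.27 - 0.02) / 6.9e-03
J = 2.112e-08 kg/(m^2*s)


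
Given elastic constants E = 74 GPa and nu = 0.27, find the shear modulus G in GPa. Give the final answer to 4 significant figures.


G = E / (2*(1+nu))
G = 74 / (2*(1+0.27))
G = 29.13 GPa


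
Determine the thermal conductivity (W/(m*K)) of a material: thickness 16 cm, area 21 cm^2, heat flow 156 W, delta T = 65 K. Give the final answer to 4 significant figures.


k = Q*L / (A*dT)
L = 0.16 m, A = 2.1e-03 m^2
k = 156 * 0.16 / (2.1e-03 * 65)
k = 182.9 W/(m*K)


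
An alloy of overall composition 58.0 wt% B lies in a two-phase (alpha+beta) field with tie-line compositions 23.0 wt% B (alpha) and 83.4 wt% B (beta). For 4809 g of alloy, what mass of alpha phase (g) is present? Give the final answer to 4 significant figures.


f_alpha = (C_beta - C0) / (C_beta - C_alpha)
f_alpha = (83.4 - 58.0) / (83.4 - 23.0) = 0.42053
m_alpha = f_alpha * m_total = 0.42053 * 4809 = 2022 g


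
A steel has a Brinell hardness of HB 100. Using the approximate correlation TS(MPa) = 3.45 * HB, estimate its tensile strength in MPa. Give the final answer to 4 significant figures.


TS (MPa) = 3.45 * HB
TS = 3.45 * 100
TS = 345 MPa


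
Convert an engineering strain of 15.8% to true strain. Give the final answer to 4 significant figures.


epsilon_true = ln(1 + epsilon_eng)
epsilon_true = ln(1 + 0.158)
epsilon_true = 0.1467


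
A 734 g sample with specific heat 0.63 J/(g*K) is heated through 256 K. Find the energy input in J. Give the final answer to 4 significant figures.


Q = m * cp * dT
Q = 734 * 0.63 * 256
Q = 118400 J


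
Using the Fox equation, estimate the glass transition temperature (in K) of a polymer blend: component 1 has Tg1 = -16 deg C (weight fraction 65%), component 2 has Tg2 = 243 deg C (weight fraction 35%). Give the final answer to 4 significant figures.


1/Tg = w1/Tg1 + w2/Tg2 (in Kelvin)
Tg1 = 257.15 K, Tg2 = 516.15 K
1/Tg = 0.65/257.15 + 0.35/516.15
Tg = 311.9 K


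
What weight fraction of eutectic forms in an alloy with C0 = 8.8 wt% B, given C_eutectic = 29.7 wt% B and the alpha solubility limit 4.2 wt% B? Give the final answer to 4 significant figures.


f_primary = (C_e - C0) / (C_e - C_alpha_max)
f_primary = (29.7 - 8.8) / (29.7 - 4.2)
f_primary = 0.819608
f_eutectic = 1 - 0.819608 = 0.1804


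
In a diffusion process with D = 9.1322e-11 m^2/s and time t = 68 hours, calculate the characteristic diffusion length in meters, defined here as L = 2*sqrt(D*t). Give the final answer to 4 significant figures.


t = 68 hr = 244800 s
Diffusion length = 2*sqrt(D*t)
= 2*sqrt(9.1322e-11 * 244800)
= 9.456e-03 m


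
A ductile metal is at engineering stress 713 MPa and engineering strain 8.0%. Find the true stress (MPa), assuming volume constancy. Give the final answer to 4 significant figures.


sigma_true = sigma_eng * (1 + epsilon_eng)
sigma_true = 713 * (1 + 0.08)
sigma_true = 770 MPa


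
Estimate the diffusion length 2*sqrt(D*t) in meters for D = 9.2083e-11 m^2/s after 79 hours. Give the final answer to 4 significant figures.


t = 79 hr = 284400 s
Diffusion length = 2*sqrt(D*t)
= 2*sqrt(9.2083e-11 * 284400)
= 0.01023 m


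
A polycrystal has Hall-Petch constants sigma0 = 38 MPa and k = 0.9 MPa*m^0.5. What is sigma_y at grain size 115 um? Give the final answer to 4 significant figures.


sigma_y = sigma0 + k / sqrt(d)
d = 115 um = 1.15e-04 m
sigma_y = 38 + 0.9 / sqrt(1.15e-04)
sigma_y = 121.9 MPa


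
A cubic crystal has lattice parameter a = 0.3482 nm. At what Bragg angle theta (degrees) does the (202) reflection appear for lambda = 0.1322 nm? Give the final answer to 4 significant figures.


d = a / sqrt(h^2+k^2+l^2)
d = 0.3482 / sqrt(8) = 0.123107 nm
lambda = 2*d*sin(theta)  =>  sin(theta) = lambda / (2*d)
sin(theta) = 0.1322 / (2 * 0.123107) = 0.53693
theta = 32.47 deg


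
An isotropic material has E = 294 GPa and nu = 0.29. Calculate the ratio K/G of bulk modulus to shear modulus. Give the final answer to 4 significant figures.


G = E / (2*(1+nu))
G = 294 / (2*(1+0.29)) = 113.953 GPa
K = E / (3*(1-2*nu))
K = 294 / (3*(1-2*0.29)) = 233.333 GPa
K/G = 233.333 / 113.953 = 2.048


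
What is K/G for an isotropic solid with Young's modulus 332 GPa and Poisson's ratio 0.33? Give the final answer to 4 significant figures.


G = E / (2*(1+nu))
G = 332 / (2*(1+0.33)) = 124.812 GPa
K = E / (3*(1-2*nu))
K = 332 / (3*(1-2*0.33)) = 325.49 GPa
K/G = 325.49 / 124.812 = 2.608


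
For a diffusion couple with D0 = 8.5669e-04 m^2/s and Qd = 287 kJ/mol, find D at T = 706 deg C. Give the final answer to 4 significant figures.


D = D0 * exp(-Qd / (R*T))
T = 979.15 K
D = 8.5669e-04 * exp(-287e3 / (8.314 * 979.15))
D = 4.185e-19 m^2/s
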